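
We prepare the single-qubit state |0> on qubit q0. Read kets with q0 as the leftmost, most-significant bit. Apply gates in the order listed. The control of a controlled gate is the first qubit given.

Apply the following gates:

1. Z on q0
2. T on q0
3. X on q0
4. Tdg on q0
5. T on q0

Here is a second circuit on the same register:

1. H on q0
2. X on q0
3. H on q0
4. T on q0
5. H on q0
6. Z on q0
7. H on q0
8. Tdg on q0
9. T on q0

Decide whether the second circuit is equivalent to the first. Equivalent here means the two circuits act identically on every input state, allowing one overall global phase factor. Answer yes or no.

Yes — the two circuits implement the same unitary up to a global phase.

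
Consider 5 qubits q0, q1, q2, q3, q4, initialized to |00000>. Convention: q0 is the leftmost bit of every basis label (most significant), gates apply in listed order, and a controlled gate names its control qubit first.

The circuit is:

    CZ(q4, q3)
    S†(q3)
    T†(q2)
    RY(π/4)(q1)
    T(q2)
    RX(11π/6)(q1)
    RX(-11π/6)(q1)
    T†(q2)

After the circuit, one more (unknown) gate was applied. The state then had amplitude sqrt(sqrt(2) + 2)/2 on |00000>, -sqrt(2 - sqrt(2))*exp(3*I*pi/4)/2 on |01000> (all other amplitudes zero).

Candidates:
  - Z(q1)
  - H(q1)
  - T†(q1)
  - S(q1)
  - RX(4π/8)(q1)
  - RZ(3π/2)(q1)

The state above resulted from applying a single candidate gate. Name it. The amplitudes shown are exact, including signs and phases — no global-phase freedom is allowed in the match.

The unique candidate consistent with the amplitudes is T†(q1).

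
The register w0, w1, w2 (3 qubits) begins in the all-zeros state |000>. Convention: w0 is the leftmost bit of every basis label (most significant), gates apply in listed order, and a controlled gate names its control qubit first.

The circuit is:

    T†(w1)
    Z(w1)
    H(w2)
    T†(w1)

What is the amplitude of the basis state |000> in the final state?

The amplitude on |000> is sqrt(2)/2.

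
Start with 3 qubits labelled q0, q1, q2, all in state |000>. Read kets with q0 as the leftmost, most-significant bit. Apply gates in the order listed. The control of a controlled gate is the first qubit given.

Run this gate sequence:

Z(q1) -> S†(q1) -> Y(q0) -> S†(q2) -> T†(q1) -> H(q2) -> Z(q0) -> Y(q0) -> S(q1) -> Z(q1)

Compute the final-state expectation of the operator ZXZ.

In the final state, ZXZ has expectation 0.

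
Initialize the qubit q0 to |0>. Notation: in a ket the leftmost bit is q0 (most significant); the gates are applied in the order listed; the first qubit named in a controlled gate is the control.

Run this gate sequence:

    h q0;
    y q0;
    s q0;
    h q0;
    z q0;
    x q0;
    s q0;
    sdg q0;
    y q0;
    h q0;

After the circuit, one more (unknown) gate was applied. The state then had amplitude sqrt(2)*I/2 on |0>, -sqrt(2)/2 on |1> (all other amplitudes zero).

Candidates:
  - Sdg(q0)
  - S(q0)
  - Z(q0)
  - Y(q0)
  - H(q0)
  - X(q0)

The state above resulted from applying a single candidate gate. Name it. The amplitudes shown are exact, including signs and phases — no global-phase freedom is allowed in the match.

The applied gate was X(q0).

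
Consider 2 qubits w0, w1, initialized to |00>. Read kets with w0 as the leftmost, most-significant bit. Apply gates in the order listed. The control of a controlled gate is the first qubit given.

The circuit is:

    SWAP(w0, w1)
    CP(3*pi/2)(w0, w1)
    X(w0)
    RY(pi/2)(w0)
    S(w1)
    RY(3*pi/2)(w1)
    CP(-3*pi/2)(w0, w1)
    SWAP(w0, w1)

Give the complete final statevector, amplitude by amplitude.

The resulting statevector has amplitude 1/2 on |00>, -1/2 on |01>, -1/2 on |10>, I/2 on |11>.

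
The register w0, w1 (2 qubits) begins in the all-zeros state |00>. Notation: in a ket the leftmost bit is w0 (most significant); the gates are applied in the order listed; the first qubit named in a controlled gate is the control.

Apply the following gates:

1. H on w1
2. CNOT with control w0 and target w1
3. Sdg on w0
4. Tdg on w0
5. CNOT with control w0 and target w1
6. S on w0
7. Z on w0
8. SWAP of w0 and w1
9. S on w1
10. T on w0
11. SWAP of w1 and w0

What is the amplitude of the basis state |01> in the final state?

The final state's coefficient on |01> equals sqrt(2)*exp(I*pi/4)/2.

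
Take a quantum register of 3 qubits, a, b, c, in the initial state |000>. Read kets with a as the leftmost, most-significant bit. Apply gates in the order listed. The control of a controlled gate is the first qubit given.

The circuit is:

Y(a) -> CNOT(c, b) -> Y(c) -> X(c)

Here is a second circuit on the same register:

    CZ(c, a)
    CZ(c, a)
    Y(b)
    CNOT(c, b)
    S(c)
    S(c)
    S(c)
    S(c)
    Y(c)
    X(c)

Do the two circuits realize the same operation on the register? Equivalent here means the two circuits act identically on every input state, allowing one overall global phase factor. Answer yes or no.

No: there is an input state on which the two circuits produce genuinely different outputs (not merely differing by a phase).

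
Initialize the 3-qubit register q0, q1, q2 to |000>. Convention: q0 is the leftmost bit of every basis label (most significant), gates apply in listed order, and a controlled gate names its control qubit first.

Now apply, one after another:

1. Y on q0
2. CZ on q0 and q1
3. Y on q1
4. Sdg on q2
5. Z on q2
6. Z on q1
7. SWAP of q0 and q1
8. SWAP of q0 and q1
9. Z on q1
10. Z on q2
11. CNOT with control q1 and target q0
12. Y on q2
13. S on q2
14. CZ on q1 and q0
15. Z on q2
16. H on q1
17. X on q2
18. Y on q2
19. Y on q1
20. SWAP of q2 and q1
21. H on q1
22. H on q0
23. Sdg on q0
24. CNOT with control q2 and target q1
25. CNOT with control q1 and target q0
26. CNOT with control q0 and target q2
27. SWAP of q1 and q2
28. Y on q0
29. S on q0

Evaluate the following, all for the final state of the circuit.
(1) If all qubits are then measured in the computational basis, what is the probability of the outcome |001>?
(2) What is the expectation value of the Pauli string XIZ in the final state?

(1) The probability of measuring |001> is 1/8. Key observation: gates 5-10 undo each other exactly, leaving only the rest of the circuit to track.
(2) The observable XIZ averages to -1.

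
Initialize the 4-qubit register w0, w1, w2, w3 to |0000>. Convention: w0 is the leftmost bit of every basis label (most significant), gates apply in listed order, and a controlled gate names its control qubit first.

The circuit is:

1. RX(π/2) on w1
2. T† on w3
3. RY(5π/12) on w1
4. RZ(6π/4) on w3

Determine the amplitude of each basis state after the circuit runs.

After the circuit, the state carries amplitude -sqrt(6*sqrt(2) + 12)*exp(3*I*pi/4)/8 - sqrt(2*sqrt(2) + 4)*exp(I*pi/4)/8 - sqrt(12 - 6*sqrt(2))*exp(I*pi/4)/8 + sqrt(4 - 2*sqrt(2))*exp(3*I*pi/4)/8 on |0000>, -sqrt(6*sqrt(2) + 12)*exp(I*pi/4)/8 + sqrt(4 - 2*sqrt(2))*exp(I*pi/4)/8 + sqrt(12 - 6*sqrt(2))*exp(3*I*pi/4)/8 + sqrt(2*sqrt(2) + 4)*exp(3*I*pi/4)/8 on |0100>, and 0 on every other basis state.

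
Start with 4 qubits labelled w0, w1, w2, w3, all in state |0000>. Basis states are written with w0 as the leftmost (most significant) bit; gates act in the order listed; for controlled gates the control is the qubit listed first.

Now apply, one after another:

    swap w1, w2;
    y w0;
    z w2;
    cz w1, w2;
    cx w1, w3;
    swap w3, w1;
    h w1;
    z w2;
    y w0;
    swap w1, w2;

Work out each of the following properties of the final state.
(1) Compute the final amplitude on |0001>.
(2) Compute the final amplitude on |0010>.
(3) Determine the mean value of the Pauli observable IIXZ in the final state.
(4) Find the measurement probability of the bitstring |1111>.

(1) |0001> carries amplitude 0 in the final state.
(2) |0010> carries amplitude sqrt(2)/2 in the final state.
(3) The observable IIXZ averages to 1.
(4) A full measurement returns |1111> with probability 0.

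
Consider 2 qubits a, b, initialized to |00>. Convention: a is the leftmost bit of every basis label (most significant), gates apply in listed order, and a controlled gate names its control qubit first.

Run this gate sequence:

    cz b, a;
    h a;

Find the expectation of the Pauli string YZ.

In the final state, YZ has expectation 0.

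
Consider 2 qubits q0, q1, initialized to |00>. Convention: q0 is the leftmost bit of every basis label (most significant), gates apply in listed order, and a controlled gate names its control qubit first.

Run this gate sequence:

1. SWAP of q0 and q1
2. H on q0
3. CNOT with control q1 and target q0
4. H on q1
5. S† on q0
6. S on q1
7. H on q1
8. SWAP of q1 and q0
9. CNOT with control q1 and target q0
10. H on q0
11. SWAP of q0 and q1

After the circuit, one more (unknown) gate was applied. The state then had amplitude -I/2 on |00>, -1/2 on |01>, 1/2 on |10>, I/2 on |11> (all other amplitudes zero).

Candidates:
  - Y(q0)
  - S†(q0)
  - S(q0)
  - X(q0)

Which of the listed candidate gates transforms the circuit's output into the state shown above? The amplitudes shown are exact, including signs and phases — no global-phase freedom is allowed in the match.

It was X(q0) that produced the state shown.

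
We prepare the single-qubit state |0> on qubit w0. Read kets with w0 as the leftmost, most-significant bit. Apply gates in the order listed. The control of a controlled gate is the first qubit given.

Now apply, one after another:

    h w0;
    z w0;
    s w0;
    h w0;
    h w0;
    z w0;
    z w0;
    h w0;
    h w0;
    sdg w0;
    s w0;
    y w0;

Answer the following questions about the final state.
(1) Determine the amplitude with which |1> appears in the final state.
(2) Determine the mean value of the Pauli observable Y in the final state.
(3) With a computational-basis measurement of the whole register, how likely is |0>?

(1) The final state's coefficient on |1> equals sqrt(2)*I/2.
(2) The expectation value of Y is -1.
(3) Outcome |0> occurs with probability 1/2.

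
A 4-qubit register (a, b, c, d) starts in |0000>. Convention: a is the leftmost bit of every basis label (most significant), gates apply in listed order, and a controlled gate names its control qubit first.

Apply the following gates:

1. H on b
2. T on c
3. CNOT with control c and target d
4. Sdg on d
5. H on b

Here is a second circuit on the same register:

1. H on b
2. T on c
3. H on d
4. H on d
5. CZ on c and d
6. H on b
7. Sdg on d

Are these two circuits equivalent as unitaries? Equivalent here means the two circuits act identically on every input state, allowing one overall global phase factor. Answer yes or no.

No — the two circuits implement different unitaries, even allowing a global phase.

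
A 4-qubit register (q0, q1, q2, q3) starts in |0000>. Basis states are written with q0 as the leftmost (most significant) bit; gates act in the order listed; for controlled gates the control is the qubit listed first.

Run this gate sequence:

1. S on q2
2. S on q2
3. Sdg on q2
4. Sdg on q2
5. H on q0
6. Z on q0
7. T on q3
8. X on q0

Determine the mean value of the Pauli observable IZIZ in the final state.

In the final state, IZIZ has expectation 1.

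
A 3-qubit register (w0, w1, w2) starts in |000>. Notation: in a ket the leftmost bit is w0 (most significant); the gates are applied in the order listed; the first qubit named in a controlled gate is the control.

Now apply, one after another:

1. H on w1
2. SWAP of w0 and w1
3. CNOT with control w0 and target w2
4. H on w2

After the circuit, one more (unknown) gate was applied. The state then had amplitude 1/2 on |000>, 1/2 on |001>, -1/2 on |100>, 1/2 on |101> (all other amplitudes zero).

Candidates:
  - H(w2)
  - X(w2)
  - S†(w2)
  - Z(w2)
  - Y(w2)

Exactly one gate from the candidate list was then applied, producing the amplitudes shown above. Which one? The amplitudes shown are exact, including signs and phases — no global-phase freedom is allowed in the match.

It was X(w2) that produced the state shown.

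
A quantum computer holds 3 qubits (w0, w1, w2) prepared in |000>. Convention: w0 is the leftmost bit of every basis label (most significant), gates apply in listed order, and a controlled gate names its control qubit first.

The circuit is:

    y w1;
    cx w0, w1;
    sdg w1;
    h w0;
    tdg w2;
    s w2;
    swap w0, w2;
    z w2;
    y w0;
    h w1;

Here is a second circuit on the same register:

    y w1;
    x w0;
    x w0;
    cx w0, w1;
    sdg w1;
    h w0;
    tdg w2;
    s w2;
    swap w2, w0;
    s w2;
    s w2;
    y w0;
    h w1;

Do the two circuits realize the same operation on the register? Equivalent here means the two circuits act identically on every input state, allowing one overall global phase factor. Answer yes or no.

Yes: on every input state the two circuits agree up to one overall phase factor.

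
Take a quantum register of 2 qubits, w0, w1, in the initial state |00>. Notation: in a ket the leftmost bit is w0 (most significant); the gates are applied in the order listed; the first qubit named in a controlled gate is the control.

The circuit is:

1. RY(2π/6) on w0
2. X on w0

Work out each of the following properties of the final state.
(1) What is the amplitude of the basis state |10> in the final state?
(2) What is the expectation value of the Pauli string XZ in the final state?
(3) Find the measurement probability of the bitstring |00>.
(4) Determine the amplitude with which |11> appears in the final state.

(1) The amplitude on |10> is sqrt(3)/2.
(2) The observable XZ averages to sqrt(3)/2.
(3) A full measurement returns |00> with probability 1/4.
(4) |11> carries amplitude 0 in the final state.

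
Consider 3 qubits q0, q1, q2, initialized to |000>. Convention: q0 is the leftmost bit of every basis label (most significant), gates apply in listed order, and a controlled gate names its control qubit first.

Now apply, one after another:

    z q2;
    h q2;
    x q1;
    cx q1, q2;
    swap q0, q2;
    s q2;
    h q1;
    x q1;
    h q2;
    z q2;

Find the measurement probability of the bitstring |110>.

The probability of measuring |110> is 1/8.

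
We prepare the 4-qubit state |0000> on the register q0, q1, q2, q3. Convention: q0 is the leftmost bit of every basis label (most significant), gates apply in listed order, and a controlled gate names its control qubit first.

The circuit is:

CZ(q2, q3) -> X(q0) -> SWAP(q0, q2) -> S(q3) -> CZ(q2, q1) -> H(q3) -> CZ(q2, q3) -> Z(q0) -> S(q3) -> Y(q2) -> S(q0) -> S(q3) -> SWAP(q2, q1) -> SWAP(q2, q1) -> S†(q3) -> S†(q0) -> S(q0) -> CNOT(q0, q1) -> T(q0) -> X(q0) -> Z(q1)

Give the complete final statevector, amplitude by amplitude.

After the circuit, the state carries amplitude -sqrt(2)*I/2 on |1000>, -sqrt(2)/2 on |1001>, and 0 on every other basis state. Key observation: the block from step 11 through step 16 cancels to the identity and can be dropped.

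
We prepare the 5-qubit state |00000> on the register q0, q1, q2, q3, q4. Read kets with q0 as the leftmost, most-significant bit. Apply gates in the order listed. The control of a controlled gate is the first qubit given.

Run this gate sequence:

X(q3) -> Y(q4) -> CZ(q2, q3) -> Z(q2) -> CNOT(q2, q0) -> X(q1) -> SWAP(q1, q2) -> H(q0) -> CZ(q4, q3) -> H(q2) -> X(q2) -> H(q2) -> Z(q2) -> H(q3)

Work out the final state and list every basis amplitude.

The resulting statevector has amplitude -I/2 on |00101>, I/2 on |00111>, -I/2 on |10101>, I/2 on |10111>, and 0 on every other basis state.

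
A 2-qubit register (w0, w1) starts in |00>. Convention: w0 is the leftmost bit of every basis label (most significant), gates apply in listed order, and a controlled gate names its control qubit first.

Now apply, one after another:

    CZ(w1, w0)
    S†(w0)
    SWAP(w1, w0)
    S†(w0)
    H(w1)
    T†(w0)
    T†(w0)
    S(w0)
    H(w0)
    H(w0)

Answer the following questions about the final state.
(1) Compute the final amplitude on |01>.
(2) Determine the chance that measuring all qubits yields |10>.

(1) |01> carries amplitude sqrt(2)/2 in the final state.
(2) The probability of measuring |10> is 0.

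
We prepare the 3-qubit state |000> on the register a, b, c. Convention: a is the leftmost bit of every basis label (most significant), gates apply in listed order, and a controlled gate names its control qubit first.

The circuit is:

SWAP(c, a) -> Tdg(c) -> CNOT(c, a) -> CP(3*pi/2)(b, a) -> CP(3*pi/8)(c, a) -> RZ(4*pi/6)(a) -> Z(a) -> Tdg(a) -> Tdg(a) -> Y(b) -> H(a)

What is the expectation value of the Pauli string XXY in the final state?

The observable XXY averages to 0.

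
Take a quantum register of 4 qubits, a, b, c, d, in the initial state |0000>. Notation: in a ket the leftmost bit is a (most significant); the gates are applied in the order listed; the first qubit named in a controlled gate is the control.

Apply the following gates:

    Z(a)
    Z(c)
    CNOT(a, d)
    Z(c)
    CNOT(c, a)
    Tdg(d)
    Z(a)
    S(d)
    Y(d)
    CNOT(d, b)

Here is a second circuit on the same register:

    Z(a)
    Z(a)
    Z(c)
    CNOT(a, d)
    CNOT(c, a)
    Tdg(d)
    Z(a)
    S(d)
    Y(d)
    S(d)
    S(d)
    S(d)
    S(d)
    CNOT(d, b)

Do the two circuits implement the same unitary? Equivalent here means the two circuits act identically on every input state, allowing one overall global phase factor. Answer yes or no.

No, they are not equivalent — no single phase factor reconciles the two unitaries.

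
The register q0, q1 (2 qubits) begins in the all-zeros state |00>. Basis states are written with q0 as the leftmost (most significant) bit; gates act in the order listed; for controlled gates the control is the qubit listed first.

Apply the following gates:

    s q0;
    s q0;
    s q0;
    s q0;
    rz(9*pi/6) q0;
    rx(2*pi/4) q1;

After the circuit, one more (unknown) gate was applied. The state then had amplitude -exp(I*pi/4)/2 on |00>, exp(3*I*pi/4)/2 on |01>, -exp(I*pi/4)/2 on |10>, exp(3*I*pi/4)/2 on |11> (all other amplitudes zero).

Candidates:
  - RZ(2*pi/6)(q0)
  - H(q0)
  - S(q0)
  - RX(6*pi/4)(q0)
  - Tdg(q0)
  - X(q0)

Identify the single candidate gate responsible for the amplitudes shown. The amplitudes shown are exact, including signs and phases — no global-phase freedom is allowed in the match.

The applied gate was H(q0). Key observation: the block from step 1 through step 4 cancels to the identity and can be dropped.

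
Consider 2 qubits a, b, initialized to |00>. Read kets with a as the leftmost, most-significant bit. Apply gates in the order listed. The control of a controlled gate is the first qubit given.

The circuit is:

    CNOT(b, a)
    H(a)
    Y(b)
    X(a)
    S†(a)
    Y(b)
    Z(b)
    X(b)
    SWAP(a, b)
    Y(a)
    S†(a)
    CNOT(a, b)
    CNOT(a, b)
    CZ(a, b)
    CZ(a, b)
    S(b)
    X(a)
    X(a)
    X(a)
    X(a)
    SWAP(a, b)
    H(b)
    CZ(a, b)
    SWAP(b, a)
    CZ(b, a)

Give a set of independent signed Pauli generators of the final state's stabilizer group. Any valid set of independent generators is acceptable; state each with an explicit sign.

One valid set of independent stabilizer generators is +XI, +IX (any independent generating set of the same group is equally correct). Key observation: gates 12-13 undo each other exactly, leaving only the rest of the circuit to track.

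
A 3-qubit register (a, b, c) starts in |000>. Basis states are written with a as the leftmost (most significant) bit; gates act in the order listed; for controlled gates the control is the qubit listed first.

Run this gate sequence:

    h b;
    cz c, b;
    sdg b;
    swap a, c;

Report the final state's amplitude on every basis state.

After the circuit, the state carries amplitude sqrt(2)/2 on |000>, -sqrt(2)*I/2 on |010>, and 0 on every other basis state.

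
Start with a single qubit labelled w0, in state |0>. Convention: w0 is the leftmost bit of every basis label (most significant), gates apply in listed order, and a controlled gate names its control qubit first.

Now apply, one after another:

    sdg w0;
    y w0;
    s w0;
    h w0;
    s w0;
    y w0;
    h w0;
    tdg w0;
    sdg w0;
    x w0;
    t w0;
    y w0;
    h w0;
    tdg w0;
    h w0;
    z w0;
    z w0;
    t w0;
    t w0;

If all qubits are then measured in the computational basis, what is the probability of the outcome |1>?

A full measurement returns |1> with probability sqrt(2)/4 + 1/2.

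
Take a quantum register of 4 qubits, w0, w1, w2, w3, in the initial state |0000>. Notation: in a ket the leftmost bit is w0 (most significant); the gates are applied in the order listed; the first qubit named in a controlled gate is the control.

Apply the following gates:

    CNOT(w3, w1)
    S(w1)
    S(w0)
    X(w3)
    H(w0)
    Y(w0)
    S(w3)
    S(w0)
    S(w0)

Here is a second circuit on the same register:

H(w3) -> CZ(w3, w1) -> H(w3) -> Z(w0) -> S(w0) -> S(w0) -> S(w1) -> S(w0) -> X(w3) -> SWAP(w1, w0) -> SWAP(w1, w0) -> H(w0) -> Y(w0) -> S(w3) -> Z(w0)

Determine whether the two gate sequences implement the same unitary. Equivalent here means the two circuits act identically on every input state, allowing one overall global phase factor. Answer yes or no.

No — the two circuits implement different unitaries, even allowing a global phase.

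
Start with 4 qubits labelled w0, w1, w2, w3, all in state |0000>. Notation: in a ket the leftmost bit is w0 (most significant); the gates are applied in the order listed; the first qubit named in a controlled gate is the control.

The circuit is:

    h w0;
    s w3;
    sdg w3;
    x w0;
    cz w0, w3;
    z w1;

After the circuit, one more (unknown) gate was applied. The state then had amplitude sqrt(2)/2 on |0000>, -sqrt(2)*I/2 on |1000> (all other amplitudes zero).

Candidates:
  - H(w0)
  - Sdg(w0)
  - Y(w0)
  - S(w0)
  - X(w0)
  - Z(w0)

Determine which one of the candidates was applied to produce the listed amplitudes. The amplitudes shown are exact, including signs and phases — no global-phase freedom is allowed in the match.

The applied gate was Sdg(w0). Key observation: the block from step 2 through step 3 cancels to the identity and can be dropped.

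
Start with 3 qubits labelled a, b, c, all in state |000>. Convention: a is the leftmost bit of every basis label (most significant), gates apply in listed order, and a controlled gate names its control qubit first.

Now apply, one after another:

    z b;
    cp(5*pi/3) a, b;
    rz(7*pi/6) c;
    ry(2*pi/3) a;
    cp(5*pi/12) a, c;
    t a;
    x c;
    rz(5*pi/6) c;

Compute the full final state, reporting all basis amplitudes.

The resulting statevector has amplitude -exp(5*I*pi/6)/2 on |001>, sqrt(3)*exp(I*pi/12)/2 on |101>, and 0 on every other basis state.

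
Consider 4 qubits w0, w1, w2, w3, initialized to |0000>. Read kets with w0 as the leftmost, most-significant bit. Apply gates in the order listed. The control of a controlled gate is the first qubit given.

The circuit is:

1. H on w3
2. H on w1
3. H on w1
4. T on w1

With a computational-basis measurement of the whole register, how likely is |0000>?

The probability of measuring |0000> is 1/2.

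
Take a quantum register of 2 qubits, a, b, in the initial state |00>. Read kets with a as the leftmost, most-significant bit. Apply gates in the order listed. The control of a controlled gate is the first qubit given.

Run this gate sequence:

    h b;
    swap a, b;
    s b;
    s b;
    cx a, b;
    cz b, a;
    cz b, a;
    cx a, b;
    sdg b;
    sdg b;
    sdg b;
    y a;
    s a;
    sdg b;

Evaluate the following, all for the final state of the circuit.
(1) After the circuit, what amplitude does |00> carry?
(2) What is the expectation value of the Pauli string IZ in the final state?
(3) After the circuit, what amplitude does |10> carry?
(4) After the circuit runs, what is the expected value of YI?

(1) The final state's coefficient on |00> equals -sqrt(2)*I/2. Key observation: gates 3-10 undo each other exactly, leaving only the rest of the circuit to track.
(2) In the final state, IZ has expectation 1.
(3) |10> carries amplitude -sqrt(2)/2 in the final state.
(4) In the final state, YI has expectation -1.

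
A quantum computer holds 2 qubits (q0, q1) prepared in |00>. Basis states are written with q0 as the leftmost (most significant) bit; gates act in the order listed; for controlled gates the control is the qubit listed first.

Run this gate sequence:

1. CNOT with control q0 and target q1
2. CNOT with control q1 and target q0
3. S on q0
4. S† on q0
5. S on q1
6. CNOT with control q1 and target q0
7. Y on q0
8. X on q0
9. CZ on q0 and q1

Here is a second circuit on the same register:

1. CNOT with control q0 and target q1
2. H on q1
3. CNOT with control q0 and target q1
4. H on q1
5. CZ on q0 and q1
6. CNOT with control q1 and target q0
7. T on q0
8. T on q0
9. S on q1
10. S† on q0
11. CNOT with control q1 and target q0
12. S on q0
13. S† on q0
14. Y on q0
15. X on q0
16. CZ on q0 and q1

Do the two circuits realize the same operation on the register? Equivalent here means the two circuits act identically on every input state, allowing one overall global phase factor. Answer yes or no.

Yes: on every input state the two circuits agree up to one overall phase factor.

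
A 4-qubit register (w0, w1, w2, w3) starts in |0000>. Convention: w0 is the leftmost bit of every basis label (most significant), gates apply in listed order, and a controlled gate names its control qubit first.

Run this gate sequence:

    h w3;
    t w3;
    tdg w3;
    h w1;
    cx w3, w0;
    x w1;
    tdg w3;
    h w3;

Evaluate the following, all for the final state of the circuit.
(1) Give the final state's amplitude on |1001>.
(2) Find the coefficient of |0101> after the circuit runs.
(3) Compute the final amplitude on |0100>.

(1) |1001> carries amplitude sqrt(2)*exp(3*I*pi/4)/4 in the final state.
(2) The amplitude on |0101> is sqrt(2)/4.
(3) |0100> carries amplitude sqrt(2)/4 in the final state.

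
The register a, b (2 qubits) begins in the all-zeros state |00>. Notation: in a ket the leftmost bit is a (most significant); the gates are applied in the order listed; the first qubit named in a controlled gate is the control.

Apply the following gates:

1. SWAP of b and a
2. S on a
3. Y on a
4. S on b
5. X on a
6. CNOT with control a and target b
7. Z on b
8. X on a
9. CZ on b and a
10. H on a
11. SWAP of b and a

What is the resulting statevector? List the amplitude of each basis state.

The final amplitudes are sqrt(2)*I/2 on |00>, -sqrt(2)*I/2 on |01>, 0 on |10>, 0 on |11>.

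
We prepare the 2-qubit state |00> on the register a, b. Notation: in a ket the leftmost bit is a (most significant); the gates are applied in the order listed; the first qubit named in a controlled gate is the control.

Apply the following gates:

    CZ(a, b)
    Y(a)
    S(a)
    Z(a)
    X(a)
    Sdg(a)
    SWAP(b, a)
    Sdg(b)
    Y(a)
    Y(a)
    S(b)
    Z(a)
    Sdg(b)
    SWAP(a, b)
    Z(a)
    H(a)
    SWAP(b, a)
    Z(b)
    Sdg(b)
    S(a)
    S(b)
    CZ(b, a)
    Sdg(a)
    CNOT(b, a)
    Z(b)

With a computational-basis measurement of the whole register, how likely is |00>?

Outcome |00> occurs with probability 1/2.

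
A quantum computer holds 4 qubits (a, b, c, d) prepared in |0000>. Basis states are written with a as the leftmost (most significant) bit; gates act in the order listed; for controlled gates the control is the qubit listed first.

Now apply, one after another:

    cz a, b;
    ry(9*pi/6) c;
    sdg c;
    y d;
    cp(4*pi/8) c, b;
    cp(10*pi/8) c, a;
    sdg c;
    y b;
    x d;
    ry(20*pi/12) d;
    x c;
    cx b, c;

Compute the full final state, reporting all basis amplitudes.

After the circuit, the state carries amplitude -sqrt(6)/4 on |0100>, sqrt(2)/4 on |0101>, -sqrt(6)/4 on |0110>, sqrt(2)/4 on |0111>, and 0 on every other basis state.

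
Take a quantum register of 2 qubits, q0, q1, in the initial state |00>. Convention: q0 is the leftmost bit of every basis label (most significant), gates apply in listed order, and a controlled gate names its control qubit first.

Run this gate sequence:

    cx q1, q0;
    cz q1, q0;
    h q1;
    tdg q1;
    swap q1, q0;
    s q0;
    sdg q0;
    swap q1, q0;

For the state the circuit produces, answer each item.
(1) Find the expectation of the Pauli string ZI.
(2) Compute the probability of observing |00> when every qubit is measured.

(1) In the final state, ZI has expectation 1.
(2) Outcome |00> occurs with probability 1/2.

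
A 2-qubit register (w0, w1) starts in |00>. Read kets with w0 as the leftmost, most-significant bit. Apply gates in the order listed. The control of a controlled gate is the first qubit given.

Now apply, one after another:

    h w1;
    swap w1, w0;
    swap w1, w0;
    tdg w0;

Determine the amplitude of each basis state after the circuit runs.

The final amplitudes are sqrt(2)/2 on |00>, sqrt(2)/2 on |01>, 0 on |10>, 0 on |11>.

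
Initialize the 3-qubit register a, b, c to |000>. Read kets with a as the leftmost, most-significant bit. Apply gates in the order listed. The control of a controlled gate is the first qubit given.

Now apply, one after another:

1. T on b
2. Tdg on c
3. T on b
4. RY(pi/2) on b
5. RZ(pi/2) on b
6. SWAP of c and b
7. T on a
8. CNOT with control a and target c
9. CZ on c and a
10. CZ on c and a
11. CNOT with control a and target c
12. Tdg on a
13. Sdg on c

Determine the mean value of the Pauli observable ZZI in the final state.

The observable ZZI averages to 1. Key observation: gates 7-12 undo each other exactly, leaving only the rest of the circuit to track.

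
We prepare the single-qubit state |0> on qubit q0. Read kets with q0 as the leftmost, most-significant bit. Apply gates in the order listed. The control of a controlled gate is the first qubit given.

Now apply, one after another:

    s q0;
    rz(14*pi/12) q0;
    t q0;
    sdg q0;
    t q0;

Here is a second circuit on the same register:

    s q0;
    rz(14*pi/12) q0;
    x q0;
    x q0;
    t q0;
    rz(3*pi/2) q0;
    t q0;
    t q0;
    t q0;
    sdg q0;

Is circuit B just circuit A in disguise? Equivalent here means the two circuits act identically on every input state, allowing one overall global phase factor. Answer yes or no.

Yes, they are equivalent — the unitaries differ by at most a global phase.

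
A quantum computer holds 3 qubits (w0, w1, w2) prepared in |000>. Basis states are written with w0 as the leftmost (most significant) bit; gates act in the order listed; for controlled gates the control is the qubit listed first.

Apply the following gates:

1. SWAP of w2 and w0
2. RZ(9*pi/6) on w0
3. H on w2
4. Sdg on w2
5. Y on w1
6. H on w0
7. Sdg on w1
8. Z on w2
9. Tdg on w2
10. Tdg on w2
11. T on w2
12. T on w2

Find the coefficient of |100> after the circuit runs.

The amplitude on |100> is 0. Key observation: the block from step 9 through step 12 cancels to the identity and can be dropped.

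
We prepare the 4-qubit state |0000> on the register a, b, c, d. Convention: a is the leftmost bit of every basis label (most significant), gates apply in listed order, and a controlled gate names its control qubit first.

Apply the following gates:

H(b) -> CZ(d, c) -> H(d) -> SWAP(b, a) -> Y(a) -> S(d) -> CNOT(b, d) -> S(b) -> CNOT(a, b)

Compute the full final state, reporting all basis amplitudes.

After the circuit, the state carries amplitude -I/2 on |0000>, 1/2 on |0001>, I/2 on |1100>, -1/2 on |1101>, and 0 on every other basis state.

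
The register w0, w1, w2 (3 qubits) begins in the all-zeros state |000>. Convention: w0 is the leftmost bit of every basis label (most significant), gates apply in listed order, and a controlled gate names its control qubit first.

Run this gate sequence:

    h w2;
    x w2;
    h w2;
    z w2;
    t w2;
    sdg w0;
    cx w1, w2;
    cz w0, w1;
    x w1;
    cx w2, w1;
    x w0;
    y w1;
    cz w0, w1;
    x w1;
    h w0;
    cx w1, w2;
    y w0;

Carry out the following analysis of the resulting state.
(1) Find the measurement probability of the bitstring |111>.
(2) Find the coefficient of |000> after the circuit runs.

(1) A full measurement returns |111> with probability 1/2. Key observation: steps 1-4 multiply out to the identity, so the circuit reduces to the remaining gates.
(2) The final state's coefficient on |000> equals 0.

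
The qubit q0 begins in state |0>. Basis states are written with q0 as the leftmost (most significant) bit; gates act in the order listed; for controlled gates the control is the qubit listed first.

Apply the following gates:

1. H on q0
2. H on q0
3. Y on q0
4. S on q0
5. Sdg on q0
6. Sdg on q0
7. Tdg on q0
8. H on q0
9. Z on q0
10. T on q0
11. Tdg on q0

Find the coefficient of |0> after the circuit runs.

The final state's coefficient on |0> equals -sqrt(2)*exp(3*I*pi/4)/2. Key observation: gates 4-5 undo each other exactly, leaving only the rest of the circuit to track.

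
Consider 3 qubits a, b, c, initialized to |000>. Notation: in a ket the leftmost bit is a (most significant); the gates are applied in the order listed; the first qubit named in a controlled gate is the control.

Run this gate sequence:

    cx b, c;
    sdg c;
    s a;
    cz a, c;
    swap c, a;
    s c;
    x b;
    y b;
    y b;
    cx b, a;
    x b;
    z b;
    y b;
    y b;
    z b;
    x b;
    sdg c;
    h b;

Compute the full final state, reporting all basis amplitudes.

The final amplitudes are sqrt(2)/2 on |100>, -sqrt(2)/2 on |110>, and 0 on every other basis state.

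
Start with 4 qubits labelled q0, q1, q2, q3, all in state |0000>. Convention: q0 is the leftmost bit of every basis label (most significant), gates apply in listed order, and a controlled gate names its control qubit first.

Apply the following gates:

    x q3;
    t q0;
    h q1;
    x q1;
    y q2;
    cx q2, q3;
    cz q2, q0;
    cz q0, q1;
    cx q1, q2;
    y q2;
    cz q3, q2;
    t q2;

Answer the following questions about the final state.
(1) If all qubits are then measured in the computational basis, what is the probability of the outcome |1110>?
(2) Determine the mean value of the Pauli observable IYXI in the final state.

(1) Outcome |1110> occurs with probability 0.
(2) The expectation value of IYXI is -sqrt(2)/2.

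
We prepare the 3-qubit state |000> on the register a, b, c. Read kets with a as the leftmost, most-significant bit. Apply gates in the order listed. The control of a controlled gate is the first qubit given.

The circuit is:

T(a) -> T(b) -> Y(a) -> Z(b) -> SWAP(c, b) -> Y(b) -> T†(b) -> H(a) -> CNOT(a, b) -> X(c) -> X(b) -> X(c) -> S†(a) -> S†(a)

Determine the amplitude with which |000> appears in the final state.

The amplitude on |000> is sqrt(2)*exp(3*I*pi/4)/2.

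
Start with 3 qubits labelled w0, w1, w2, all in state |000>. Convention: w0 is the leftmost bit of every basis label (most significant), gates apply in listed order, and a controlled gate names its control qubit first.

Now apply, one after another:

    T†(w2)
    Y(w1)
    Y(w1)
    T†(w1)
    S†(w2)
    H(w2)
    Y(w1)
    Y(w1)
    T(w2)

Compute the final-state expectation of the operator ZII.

The expectation value of ZII is 1.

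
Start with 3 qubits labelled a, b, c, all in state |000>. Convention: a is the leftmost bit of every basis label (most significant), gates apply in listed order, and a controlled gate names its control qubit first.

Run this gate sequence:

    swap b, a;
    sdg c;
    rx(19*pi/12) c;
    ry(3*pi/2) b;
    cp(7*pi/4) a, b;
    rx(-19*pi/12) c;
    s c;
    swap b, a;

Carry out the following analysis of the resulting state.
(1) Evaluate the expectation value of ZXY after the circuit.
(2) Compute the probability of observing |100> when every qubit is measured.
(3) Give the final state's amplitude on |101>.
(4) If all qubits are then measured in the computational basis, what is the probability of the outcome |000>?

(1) In the final state, ZXY has expectation 0.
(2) A full measurement returns |100> with probability 1/2.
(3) |101> carries amplitude 0 in the final state.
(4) The probability of measuring |000> is 1/2.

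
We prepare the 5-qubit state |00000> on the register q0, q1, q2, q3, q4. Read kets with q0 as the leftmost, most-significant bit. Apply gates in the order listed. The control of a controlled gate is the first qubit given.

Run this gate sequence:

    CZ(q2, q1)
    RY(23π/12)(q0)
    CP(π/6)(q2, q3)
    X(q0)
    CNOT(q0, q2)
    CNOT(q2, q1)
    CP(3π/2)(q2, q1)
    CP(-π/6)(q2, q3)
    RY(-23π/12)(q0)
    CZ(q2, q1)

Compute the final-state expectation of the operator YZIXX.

The expectation value of YZIXX is 0.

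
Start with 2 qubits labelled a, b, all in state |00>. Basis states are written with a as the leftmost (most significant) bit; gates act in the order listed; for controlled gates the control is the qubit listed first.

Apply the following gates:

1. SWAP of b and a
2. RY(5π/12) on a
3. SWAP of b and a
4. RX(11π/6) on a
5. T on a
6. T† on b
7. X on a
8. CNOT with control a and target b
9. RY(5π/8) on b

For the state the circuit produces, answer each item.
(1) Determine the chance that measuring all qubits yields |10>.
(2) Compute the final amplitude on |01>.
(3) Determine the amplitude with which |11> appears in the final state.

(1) Outcome |10> occurs with probability -sqrt(2)*sin(5*pi/16)**2/16 - sqrt(6)*sin(5*pi/16)**2/32 - sqrt(3)*sqrt(1/2 - sqrt(2)/4)*sqrt(sqrt(2)/4 + 1/2)*cos(5*pi/16)**2/4 - 3*sqrt(1/2 - sqrt(2)/4)*sqrt(sqrt(2)/4 + 1/2)*cos(5*pi/16)**2/8 + sqrt(6)*cos(5*pi/16)**2/32 + sqrt(2)*cos(5*pi/16)**2/16 + sqrt(3)*cos(5*pi/16)**2/8 + cos(5*pi/16)**2/4 + 3*sqrt(1/2 - sqrt(2)/4)*sqrt(sqrt(2)/4 + 1/2)*sin(5*pi/16)**2/8 + sqrt(3)*sqrt(1/2 - sqrt(2)/4)*sqrt(sqrt(2)/4 + 1/2)*sin(5*pi/16)**2/4 + sqrt(3)*sin(5*pi/16)**2/8 + sin(5*pi/16)**2/4 - sqrt(6)*exp(I*pi/4)*sin(5*pi/16)*cos(5*pi/16)/16 - 3*sqrt(2)*exp(I*pi/4)*sin(5*pi/16)*cos(5*pi/16)/32 - sqrt(1/2 - sqrt(2)/4)*sqrt(sqrt(2)/4 + 1/2)*exp(I*pi/4)*sin(5*pi/16)*cos(5*pi/16)/4 - sqrt(3)*sqrt(1/2 - sqrt(2)/4)*sqrt(sqrt(2)/4 + 1/2)*exp(I*pi/4)*sin(5*pi/16)*cos(5*pi/16)/8 - sqrt(3)*sqrt(1/2 - sqrt(2)/4)*sqrt(sqrt(2)/4 + 1/2)*exp(-I*pi/4)*sin(5*pi/16)*cos(5*pi/16)/8 - sqrt(1/2 - sqrt(2)/4)*sqrt(sqrt(2)/4 + 1/2)*exp(-I*pi/4)*sin(5*pi/16)*cos(5*pi/16)/4 - 3*sqrt(2)*exp(-I*pi/4)*sin(5*pi/16)*cos(5*pi/16)/32 - sqrt(6)*exp(-I*pi/4)*sin(5*pi/16)*cos(5*pi/16)/16.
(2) The amplitude on |01> is -3*sqrt(2)*I*sqrt(sqrt(2)/4 + 1/2)*cos(5*pi/16)/8 - sqrt(6)*I*sqrt(sqrt(2)/4 + 1/2)*exp(I*pi/4)*sin(5*pi/16)/8 - 3*sqrt(2)*I*sqrt(1/2 - sqrt(2)/4)*exp(I*pi/4)*sin(5*pi/16)/8 - sqrt(2)*I*sqrt(1/2 - sqrt(2)/4)*cos(5*pi/16)/8 + sqrt(6)*I*sqrt(1/2 - sqrt(2)/4)*cos(5*pi/16)/8 + sqrt(6)*I*sqrt(1/2 - sqrt(2)/4)*exp(I*pi/4)*sin(5*pi/16)/8 + sqrt(2)*I*sqrt(sqrt(2)/4 + 1/2)*exp(I*pi/4)*sin(5*pi/16)/8 + sqrt(6)*I*sqrt(sqrt(2)/4 + 1/2)*cos(5*pi/16)/8.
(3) |11> carries amplitude -sqrt(6)*sqrt(sqrt(2)/4 + 1/2)*cos(5*pi/16)/8 - 3*sqrt(2)*sqrt(1/2 - sqrt(2)/4)*cos(5*pi/16)/8 - sqrt(2)*sqrt(sqrt(2)/4 + 1/2)*cos(5*pi/16)/8 - sqrt(6)*sqrt(1/2 - sqrt(2)/4)*cos(5*pi/16)/8 + sqrt(6)*sqrt(1/2 - sqrt(2)/4)*exp(-I*pi/4)*sin(5*pi/16)/8 + sqrt(2)*sqrt(1/2 - sqrt(2)/4)*exp(-I*pi/4)*sin(5*pi/16)/8 - sqrt(6)*sqrt(sqrt(2)/4 + 1/2)*exp(-I*pi/4)*sin(5*pi/16)/8 - 3*sqrt(2)*sqrt(sqrt(2)/4 + 1/2)*exp(-I*pi/4)*sin(5*pi/16)/8 in the final state.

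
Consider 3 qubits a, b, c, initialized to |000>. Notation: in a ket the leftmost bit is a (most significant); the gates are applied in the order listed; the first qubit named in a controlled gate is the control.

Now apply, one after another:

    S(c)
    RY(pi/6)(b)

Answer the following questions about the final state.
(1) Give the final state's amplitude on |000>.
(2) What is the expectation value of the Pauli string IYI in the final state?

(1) The final state's coefficient on |000> equals sqrt(2)/4 + sqrt(6)/4.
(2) In the final state, IYI has expectation 0.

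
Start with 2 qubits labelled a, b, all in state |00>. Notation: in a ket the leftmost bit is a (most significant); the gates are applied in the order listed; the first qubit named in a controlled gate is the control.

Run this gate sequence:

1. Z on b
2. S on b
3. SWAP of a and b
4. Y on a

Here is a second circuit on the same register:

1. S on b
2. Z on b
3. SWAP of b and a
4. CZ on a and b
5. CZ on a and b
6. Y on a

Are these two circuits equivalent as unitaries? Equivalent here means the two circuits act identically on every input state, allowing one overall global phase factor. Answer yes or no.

Yes, they are equivalent — the unitaries differ by at most a global phase.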